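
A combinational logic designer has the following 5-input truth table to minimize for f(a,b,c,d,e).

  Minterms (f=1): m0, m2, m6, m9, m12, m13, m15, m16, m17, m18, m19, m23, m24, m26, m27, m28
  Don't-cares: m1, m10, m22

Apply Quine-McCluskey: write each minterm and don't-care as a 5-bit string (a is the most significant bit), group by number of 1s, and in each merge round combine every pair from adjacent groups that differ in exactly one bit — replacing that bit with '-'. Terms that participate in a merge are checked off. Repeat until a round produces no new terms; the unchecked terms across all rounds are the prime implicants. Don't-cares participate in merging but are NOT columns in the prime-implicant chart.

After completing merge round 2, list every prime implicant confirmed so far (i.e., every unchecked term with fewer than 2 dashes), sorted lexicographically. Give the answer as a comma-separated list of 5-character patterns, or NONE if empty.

[col 0] 00000*, 00001*, 00010*, 00110*, 01001*, 01010*, 01100*, 01101*, 01111*, 10000*, 10001*, 10010*, 10011*, 10110*, 10111*, 11000*, 11010*, 11011*, 11100*
[col 1] -0000*, -0001*, -0010*, -0110*, -1010*, -1100, 0-001, 0-010*, 00-10*, 000-0*, 0000-*, 01-01, 011-1, 0110-, 1-000*, 1-010*, 1-011*, 10-10*, 10-11*, 100-0*, 100-1*, 1000-*, 1001-*, 1011-*, 11-00, 110-0*, 1101-*
[col 2] --010, -0-10, -00-0, -000-, 1-0-0, 1-01-, 10-1-, 100--
Prime implicants: --010, -0-10, -00-0, -000-, -1100, 0-001, 01-01, 011-1, 0110-, 1-0-0, 1-01-, 10-1-, 100--, 11-00

-1100, 0-001, 01-01, 011-1, 0110-, 11-00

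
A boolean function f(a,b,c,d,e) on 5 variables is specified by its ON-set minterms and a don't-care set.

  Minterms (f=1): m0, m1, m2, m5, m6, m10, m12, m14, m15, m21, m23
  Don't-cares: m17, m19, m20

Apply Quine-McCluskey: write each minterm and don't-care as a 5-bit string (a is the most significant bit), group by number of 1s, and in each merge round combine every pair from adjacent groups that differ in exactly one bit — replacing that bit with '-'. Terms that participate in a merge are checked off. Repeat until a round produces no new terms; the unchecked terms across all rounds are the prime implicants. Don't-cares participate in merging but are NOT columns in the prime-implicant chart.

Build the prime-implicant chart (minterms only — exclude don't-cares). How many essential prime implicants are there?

5

[col 0] 00000*, 00001*, 00010*, 00101*, 00110*, 01010*, 01100*, 01110*, 01111*, 10001*, 10011*, 10100*, 10101*, 10111*
[col 1] -0001*, -0101*, 0-010*, 0-110*, 00-01*, 00-10*, 000-0, 0000-, 01-10*, 011-0, 0111-, 10-01*, 10-11*, 100-1*, 101-1*, 1010-
[col 2] -0-01, 0--10, 10--1
Prime implicants: -0-01, 0--10, 000-0, 0000-, 011-0, 0111-, 10--1, 1010-
PI chart (minterm → PIs covering it):
  0 | 000-0,0000-
  1 | -0-01,0000-
  2 | 0--10,000-0
  5 | -0-01  (sole → essential)
  6 | 0--10  (sole → essential)
  10 | 0--10  (sole → essential)
  12 | 011-0  (sole → essential)
  14 | 0--10,011-0,0111-
  15 | 0111-  (sole → essential)
  21 | -0-01,10--1,1010-
  23 | 10--1  (sole → essential)
Essential prime implicants: -0-01, 0--10, 011-0, 0111-, 10--1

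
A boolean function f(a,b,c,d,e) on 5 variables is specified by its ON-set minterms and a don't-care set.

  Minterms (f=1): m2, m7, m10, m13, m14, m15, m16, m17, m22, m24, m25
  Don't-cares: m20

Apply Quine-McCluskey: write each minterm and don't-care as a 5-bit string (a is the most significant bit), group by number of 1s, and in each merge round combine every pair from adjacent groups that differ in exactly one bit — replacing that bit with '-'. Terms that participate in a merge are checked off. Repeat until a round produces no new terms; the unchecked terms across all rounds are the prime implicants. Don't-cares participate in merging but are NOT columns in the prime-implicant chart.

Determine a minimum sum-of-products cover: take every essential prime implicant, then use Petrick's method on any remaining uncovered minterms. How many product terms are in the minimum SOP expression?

size-2^0 implicants → 00010(✓)  00111(✓)  01010(✓)  01101(✓)  01110(✓)  01111(✓)  10000(✓)  10001(✓)  10100(✓)  10110(✓)  11000(✓)  11001(✓)
size-2^1 implicants → 0-010  0-111  01-10  011-1  0111-  1-000(✓)  1-001(✓)  10-00  1000-(✓)  101-0  1100-(✓)
size-2^2 implicants → 1-00-
Unchecked terms (primes): 0-010, 0-111, 01-10, 011-1, 0111-, 1-00-, 10-00, 101-0
Minterm coverage:
  m2 ⊆ 0-010 [E]
  m7 ⊆ 0-111 [E]
  m10 ⊆ 0-010,01-10
  m13 ⊆ 011-1 [E]
  m14 ⊆ 01-10,0111-
  m15 ⊆ 0-111,011-1,0111-
  m16 ⊆ 1-00-,10-00
  m17 ⊆ 1-00- [E]
  m22 ⊆ 101-0 [E]
  m24 ⊆ 1-00- [E]
  m25 ⊆ 1-00- [E]
E = {0-010, 0-111, 011-1, 1-00-, 101-0}
Petrick residual → 01-10
Cover = a'c'de' + a'cde + a'bde' + a'bce + ac'd' + ab'ce'  |cover|=6

6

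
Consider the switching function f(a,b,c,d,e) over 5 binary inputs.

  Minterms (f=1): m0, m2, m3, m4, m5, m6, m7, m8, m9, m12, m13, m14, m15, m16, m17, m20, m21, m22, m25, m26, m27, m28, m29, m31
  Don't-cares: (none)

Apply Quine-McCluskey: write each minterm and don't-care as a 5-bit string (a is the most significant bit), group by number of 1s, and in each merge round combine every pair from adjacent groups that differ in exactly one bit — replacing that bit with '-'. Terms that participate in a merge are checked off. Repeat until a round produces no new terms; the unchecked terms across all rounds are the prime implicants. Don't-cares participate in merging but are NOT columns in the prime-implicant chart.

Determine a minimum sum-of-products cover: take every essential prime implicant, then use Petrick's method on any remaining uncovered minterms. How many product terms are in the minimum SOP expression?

9

Round 0: 00000✓ 00010✓ 00011✓ 00100✓ 00101✓ 00110✓ 00111✓ 01000✓ 01001✓ 01100✓ 01101✓ 01110✓ 01111✓ 10000✓ 10001✓ 10100✓ 10101✓ 10110✓ 11001✓ 11010✓ 11011✓ 11100✓ 11101✓ 11111✓
Round 1: -0000✓ -0100✓ -0101✓ -0110✓ -1001✓ -1100✓ -1101✓ -1111✓ 0-000✓ 0-100✓ 0-101✓ 0-110✓ 0-111✓ 00-00✓ 00-10✓ 00-11✓ 000-0✓ 0001-✓ 001-0✓ 001-1✓ 0010-✓ 0011-✓ 01-00✓ 01-01✓ 0100-✓ 011-0✓ 011-1✓ 0110-✓ 0111-✓ 1-001✓ 1-100✓ 1-101✓ 10-00✓ 10-01✓ 1000-✓ 101-0✓ 1010-✓ 11-01✓ 11-11✓ 110-1✓ 1101- 111-1✓ 1110-✓
Round 2: --100✓ --101✓ -0-00 -01-0 -010-✓ -1-01 -11-1 -110-✓ 0--00 0-1-0✓ 0-1-1✓ 0-10-✓ 0-11-✓ 00--0 00-1- 001--✓ 01-0- 011--✓ 1--01 1-10-✓ 10-0- 11--1
Round 3: --10- 0-1--
PIs = {--10-, -0-00, -01-0, -1-01, -11-1, 0--00, 0-1--, 00--0, 00-1-, 01-0-, 1--01, 10-0-, 11--1, 1101-}
Coverage chart:
  m0: -0-00,0--00,00--0
  m2: 00--0,00-1-
  m3: 00-1- ←essential
  m4: --10-,-0-00,-01-0,0--00,0-1--,00--0
  m5: --10-,0-1--
  m6: -01-0,0-1--,00--0,00-1-
  m7: 0-1--,00-1-
  m8: 0--00,01-0-
  m9: -1-01,01-0-
  m12: --10-,0--00,0-1--,01-0-
  m13: --10-,-1-01,-11-1,0-1--,01-0-
  m14: 0-1-- ←essential
  m15: -11-1,0-1--
  m16: -0-00,10-0-
  m17: 1--01,10-0-
  m20: --10-,-0-00,-01-0,10-0-
  m21: --10-,1--01,10-0-
  m22: -01-0 ←essential
  m25: -1-01,1--01,11--1
  m26: 1101- ←essential
  m27: 11--1,1101-
  m28: --10- ←essential
  m29: --10-,-1-01,-11-1,1--01,11--1
  m31: -11-1,11--1
Essential: --10-, -01-0, 0-1--, 00-1-, 1101-
Petrick residual → -0-00, -11-1, 01-0-, 1--01
Min cover (9 terms): cd' + b'd'e' + b'ce' + bce + a'c + a'b'd + a'bd' + ad'e + abc'd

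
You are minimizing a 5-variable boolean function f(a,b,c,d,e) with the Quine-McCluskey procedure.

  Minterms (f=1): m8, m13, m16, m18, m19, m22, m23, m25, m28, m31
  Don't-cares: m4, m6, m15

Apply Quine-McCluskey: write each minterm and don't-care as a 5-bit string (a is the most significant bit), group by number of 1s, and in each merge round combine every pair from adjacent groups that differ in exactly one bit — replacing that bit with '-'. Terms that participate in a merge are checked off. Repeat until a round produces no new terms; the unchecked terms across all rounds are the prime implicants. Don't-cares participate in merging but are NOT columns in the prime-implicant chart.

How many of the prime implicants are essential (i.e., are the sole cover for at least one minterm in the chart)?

Round 0: 00100✓ 00110✓ 01000 01101✓ 01111✓ 10000✓ 10010✓ 10011✓ 10110✓ 10111✓ 11001 11100 11111✓
Round 1: -0110 -1111 001-0 011-1 1-111 10-10✓ 10-11✓ 100-0 1001-✓ 1011-✓
Round 2: 10-1-
PIs = {-0110, -1111, 001-0, 01000, 011-1, 1-111, 10-1-, 100-0, 11001, 11100}
Coverage chart:
  m8: 01000 ←essential
  m13: 011-1 ←essential
  m16: 100-0 ←essential
  m18: 10-1-,100-0
  m19: 10-1- ←essential
  m22: -0110,10-1-
  m23: 1-111,10-1-
  m25: 11001 ←essential
  m28: 11100 ←essential
  m31: -1111,1-111
Essential: 01000, 011-1, 10-1-, 100-0, 11001, 11100

6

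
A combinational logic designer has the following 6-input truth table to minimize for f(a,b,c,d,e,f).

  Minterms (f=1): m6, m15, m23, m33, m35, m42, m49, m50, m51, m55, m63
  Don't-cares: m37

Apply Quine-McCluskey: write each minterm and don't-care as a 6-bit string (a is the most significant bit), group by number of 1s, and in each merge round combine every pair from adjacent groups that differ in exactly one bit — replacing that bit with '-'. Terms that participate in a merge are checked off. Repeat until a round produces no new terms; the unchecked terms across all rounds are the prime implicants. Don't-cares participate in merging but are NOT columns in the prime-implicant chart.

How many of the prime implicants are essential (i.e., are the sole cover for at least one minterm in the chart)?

[col 0] 000110, 001111, 010111*, 100001*, 100011*, 100101*, 101010, 110001*, 110010*, 110011*, 110111*, 111111*
[col 1] -10111, 1-0001*, 1-0011*, 100-01, 1000-1*, 11-111, 110-11, 1100-1*, 11001-
[col 2] 1-00-1
Prime implicants: -10111, 000110, 001111, 1-00-1, 100-01, 101010, 11-111, 110-11, 11001-
PI chart (minterm → PIs covering it):
  6 | 000110  (sole → essential)
  15 | 001111  (sole → essential)
  23 | -10111  (sole → essential)
  33 | 1-00-1,100-01
  35 | 1-00-1  (sole → essential)
  42 | 101010  (sole → essential)
  49 | 1-00-1  (sole → essential)
  50 | 11001-  (sole → essential)
  51 | 1-00-1,110-11,11001-
  55 | -10111,11-111,110-11
  63 | 11-111  (sole → essential)
Essential prime implicants: -10111, 000110, 001111, 1-00-1, 101010, 11-111, 11001-

7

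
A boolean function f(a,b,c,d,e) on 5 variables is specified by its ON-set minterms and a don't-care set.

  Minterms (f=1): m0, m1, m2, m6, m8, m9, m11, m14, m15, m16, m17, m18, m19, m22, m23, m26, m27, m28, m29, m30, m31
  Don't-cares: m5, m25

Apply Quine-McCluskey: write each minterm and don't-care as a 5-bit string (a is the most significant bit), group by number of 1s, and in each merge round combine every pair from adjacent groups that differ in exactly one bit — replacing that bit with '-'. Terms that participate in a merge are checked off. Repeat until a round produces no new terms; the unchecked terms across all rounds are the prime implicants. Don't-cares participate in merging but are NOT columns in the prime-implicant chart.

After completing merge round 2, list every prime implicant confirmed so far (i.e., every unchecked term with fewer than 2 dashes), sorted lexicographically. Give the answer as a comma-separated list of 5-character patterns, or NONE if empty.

00-01

[col 0] 00000*, 00001*, 00010*, 00101*, 00110*, 01000*, 01001*, 01011*, 01110*, 01111*, 10000*, 10001*, 10010*, 10011*, 10110*, 10111*, 11001*, 11010*, 11011*, 11100*, 11101*, 11110*, 11111*
[col 1] -0000*, -0001*, -0010*, -0110*, -1001*, -1011*, -1110*, -1111*, 0-000*, 0-001*, 0-110*, 00-01, 00-10*, 000-0*, 0000-*, 01-11*, 010-1*, 0100-*, 0111-*, 1-001*, 1-010*, 1-011*, 1-110*, 1-111*, 10-10*, 10-11*, 100-0*, 100-1*, 1000-*, 1001-*, 1011-*, 11-01*, 11-10*, 11-11*, 110-1*, 1101-*, 111-0*, 111-1*, 1110-*, 1111-*
[col 2] --001, --110, -0-10, -00-0, -000-, -1-11, -10-1, -111-, 0-00-, 1--10*, 1--11*, 1-0-1, 1-01-*, 1-11-*, 10-1-*, 100--, 11--1, 11-1-*, 111--
[col 3] 1--1-
Prime implicants: --001, --110, -0-10, -00-0, -000-, -1-11, -10-1, -111-, 0-00-, 00-01, 1--1-, 1-0-1, 100--, 11--1, 111--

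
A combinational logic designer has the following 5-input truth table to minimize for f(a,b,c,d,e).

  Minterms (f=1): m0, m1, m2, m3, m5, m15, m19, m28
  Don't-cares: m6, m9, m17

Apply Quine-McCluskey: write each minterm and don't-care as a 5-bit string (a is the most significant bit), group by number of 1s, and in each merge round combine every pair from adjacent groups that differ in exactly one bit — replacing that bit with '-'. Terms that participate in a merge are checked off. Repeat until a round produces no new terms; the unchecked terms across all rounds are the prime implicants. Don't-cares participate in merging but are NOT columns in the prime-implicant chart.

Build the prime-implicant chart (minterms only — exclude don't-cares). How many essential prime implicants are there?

5

Round 0: 00000✓ 00001✓ 00010✓ 00011✓ 00101✓ 00110✓ 01001✓ 01111 10001✓ 10011✓ 11100
Round 1: -0001✓ -0011✓ 0-001 00-01 00-10 000-0✓ 000-1✓ 0000-✓ 0001-✓ 100-1✓
Round 2: -00-1 000--
PIs = {-00-1, 0-001, 00-01, 00-10, 000--, 01111, 11100}
Coverage chart:
  m0: 000-- ←essential
  m1: -00-1,0-001,00-01,000--
  m2: 00-10,000--
  m3: -00-1,000--
  m5: 00-01 ←essential
  m15: 01111 ←essential
  m19: -00-1 ←essential
  m28: 11100 ←essential
Essential: -00-1, 00-01, 000--, 01111, 11100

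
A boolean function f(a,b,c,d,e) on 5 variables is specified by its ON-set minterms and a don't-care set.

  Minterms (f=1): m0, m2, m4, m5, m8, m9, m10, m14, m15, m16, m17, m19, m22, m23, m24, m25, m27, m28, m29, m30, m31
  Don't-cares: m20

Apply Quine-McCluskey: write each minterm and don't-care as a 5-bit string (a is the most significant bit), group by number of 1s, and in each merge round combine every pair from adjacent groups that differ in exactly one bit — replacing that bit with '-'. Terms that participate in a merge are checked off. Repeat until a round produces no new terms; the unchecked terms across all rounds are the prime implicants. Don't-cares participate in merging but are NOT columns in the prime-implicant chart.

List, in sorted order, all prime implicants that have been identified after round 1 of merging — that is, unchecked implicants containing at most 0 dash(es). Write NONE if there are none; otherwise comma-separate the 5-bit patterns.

[col 0] 00000*, 00010*, 00100*, 00101*, 01000*, 01001*, 01010*, 01110*, 01111*, 10000*, 10001*, 10011*, 10100*, 10110*, 10111*, 11000*, 11001*, 11011*, 11100*, 11101*, 11110*, 11111*
[col 1] -0000*, -0100*, -1000*, -1001*, -1110*, -1111*, 0-000*, 0-010*, 00-00*, 000-0*, 0010-, 01-10, 010-0*, 0100-*, 0111-*, 1-000*, 1-001*, 1-011*, 1-100*, 1-110*, 1-111*, 10-00*, 10-11*, 100-1*, 1000-*, 101-0*, 1011-*, 11-00*, 11-01*, 11-11*, 110-1*, 1100-*, 111-0*, 111-1*, 1110-*, 1111-*
[col 2] --000, -0-00, -100-, -111-, 0-0-0, 1--00, 1--11, 1-0-1, 1-00-, 1-1-0, 1-11-, 11--1, 11-0-, 111--
Prime implicants: --000, -0-00, -100-, -111-, 0-0-0, 0010-, 01-10, 1--00, 1--11, 1-0-1, 1-00-, 1-1-0, 1-11-, 11--1, 11-0-, 111--

NONE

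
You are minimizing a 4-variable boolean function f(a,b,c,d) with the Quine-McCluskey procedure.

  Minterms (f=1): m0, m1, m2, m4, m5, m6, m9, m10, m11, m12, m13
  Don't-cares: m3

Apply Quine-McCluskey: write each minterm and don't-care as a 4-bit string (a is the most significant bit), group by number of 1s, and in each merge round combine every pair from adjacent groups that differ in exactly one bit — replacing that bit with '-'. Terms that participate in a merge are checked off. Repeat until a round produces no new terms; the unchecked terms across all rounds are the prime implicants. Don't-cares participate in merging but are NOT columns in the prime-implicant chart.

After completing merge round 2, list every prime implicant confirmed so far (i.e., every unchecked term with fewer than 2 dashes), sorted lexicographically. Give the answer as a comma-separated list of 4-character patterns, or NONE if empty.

NONE

size-2^0 implicants → 0000(✓)  0001(✓)  0010(✓)  0011(✓)  0100(✓)  0101(✓)  0110(✓)  1001(✓)  1010(✓)  1011(✓)  1100(✓)  1101(✓)
size-2^1 implicants → -001(✓)  -010(✓)  -011(✓)  -100(✓)  -101(✓)  0-00(✓)  0-01(✓)  0-10(✓)  00-0(✓)  00-1(✓)  000-(✓)  001-(✓)  01-0(✓)  010-(✓)  1-01(✓)  10-1(✓)  101-(✓)  110-(✓)
size-2^2 implicants → --01  -0-1  -01-  -10-  0--0  0-0-  00--
Unchecked terms (primes): --01, -0-1, -01-, -10-, 0--0, 0-0-, 00--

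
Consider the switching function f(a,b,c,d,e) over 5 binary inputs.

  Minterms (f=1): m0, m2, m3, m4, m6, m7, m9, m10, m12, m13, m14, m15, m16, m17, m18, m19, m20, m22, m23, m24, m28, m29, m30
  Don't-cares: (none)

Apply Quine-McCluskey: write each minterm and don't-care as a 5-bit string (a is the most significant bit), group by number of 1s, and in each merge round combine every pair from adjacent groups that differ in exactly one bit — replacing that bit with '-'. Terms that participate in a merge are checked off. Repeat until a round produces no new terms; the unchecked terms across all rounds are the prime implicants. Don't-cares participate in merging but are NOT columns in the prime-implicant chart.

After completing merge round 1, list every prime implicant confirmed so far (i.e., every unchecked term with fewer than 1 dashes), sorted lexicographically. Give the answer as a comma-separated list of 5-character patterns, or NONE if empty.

Round 0: 00000✓ 00010✓ 00011✓ 00100✓ 00110✓ 00111✓ 01001✓ 01010✓ 01100✓ 01101✓ 01110✓ 01111✓ 10000✓ 10001✓ 10010✓ 10011✓ 10100✓ 10110✓ 10111✓ 11000✓ 11100✓ 11101✓ 11110✓
Round 1: -0000✓ -0010✓ -0011✓ -0100✓ -0110✓ -0111✓ -1100✓ -1101✓ -1110✓ 0-010✓ 0-100✓ 0-110✓ 0-111✓ 00-00✓ 00-10✓ 00-11✓ 000-0✓ 0001-✓ 001-0✓ 0011-✓ 01-01 01-10✓ 011-0✓ 011-1✓ 0110-✓ 0111-✓ 1-000✓ 1-100✓ 1-110✓ 10-00✓ 10-10✓ 10-11✓ 100-0✓ 100-1✓ 1000-✓ 1001-✓ 101-0✓ 1011-✓ 11-00✓ 111-0✓ 1110-✓
Round 2: --100✓ --110✓ -0-00✓ -0-10✓ -0-11✓ -00-0✓ -001-✓ -01-0✓ -011-✓ -11-0✓ -110- 0--10 0-1-0✓ 0-11- 00--0✓ 00-1-✓ 011-- 1--00 1-1-0✓ 10--0✓ 10-1-✓ 100--
Round 3: --1-0 -0--0 -0-1-
PIs = {--1-0, -0--0, -0-1-, -110-, 0--10, 0-11-, 01-01, 011--, 1--00, 100--}

NONE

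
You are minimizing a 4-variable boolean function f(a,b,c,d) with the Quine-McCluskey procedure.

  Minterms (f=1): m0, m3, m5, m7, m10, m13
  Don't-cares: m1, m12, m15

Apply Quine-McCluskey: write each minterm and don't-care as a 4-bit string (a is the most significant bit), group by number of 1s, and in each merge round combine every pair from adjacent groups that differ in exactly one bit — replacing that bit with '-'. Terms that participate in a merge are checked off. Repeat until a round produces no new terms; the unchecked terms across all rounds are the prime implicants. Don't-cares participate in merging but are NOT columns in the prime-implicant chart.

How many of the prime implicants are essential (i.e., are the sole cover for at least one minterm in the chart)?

3

[col 0] 0000*, 0001*, 0011*, 0101*, 0111*, 1010, 1100*, 1101*, 1111*
[col 1] -101*, -111*, 0-01*, 0-11*, 00-1*, 000-, 01-1*, 11-1*, 110-
[col 2] -1-1, 0--1
Prime implicants: -1-1, 0--1, 000-, 1010, 110-
PI chart (minterm → PIs covering it):
  0 | 000-  (sole → essential)
  3 | 0--1  (sole → essential)
  5 | -1-1,0--1
  7 | -1-1,0--1
  10 | 1010  (sole → essential)
  13 | -1-1,110-
Essential prime implicants: 0--1, 000-, 1010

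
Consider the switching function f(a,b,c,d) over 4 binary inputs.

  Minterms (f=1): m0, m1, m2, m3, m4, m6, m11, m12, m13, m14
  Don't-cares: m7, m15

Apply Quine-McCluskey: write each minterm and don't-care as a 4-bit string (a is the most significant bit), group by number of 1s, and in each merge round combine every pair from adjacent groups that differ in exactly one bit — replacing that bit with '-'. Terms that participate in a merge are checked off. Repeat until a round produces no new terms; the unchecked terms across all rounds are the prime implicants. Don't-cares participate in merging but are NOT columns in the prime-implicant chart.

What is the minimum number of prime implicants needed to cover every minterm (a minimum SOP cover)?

4

[col 0] 0000*, 0001*, 0010*, 0011*, 0100*, 0110*, 0111*, 1011*, 1100*, 1101*, 1110*, 1111*
[col 1] -011*, -100*, -110*, -111*, 0-00*, 0-10*, 0-11*, 00-0*, 00-1*, 000-*, 001-*, 01-0*, 011-*, 1-11*, 11-0*, 11-1*, 110-*, 111-*
[col 2] --11, -1-0, -11-, 0--0, 0-1-, 00--, 11--
Prime implicants: --11, -1-0, -11-, 0--0, 0-1-, 00--, 11--
PI chart (minterm → PIs covering it):
  0 | 0--0,00--
  1 | 00--  (sole → essential)
  2 | 0--0,0-1-,00--
  3 | --11,0-1-,00--
  4 | -1-0,0--0
  6 | -1-0,-11-,0--0,0-1-
  11 | --11  (sole → essential)
  12 | -1-0,11--
  13 | 11--  (sole → essential)
  14 | -1-0,-11-,11--
Essential prime implicants: --11, 00--, 11--
Petrick residual → -1-0
Minimum SOP uses 4 PIs: cd + bd' + a'b' + ab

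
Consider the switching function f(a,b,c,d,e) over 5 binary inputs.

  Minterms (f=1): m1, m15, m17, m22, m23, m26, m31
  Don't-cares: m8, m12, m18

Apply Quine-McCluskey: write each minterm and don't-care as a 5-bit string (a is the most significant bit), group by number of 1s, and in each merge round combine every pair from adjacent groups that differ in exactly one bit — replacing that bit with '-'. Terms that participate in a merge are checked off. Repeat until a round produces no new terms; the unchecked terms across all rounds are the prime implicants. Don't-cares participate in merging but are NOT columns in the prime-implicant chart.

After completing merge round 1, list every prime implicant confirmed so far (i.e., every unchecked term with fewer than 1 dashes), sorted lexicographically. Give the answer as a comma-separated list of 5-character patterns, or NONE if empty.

[col 0] 00001*, 01000*, 01100*, 01111*, 10001*, 10010*, 10110*, 10111*, 11010*, 11111*
[col 1] -0001, -1111, 01-00, 1-010, 1-111, 10-10, 1011-
Prime implicants: -0001, -1111, 01-00, 1-010, 1-111, 10-10, 1011-

NONE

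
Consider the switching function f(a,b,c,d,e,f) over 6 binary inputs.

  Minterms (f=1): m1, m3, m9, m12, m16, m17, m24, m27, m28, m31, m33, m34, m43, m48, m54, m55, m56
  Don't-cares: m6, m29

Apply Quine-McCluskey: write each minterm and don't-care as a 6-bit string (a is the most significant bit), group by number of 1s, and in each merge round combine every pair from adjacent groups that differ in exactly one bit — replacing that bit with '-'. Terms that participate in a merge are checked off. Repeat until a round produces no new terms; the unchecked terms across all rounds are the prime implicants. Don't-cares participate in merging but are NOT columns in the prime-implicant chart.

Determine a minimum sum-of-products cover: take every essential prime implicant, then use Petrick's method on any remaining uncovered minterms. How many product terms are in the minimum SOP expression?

10

[col 0] 000001*, 000011*, 000110, 001001*, 001100*, 010000*, 010001*, 011000*, 011011*, 011100*, 011101*, 011111*, 100001*, 100010, 101011, 110000*, 110110*, 110111*, 111000*
[col 1] -00001, -10000*, -11000*, 0-0001, 0-1100, 00-001, 0000-1, 01-000*, 01000-, 011-00, 011-11, 0111-1, 01110-, 11-000*, 11011-
[col 2] -1-000
Prime implicants: -00001, -1-000, 0-0001, 0-1100, 00-001, 0000-1, 000110, 01000-, 011-00, 011-11, 0111-1, 01110-, 100010, 101011, 11011-
PI chart (minterm → PIs covering it):
  1 | -00001,0-0001,00-001,0000-1
  3 | 0000-1  (sole → essential)
  9 | 00-001  (sole → essential)
  12 | 0-1100  (sole → essential)
  16 | -1-000,01000-
  17 | 0-0001,01000-
  24 | -1-000,011-00
  27 | 011-11  (sole → essential)
  28 | 0-1100,011-00,01110-
  31 | 011-11,0111-1
  33 | -00001  (sole → essential)
  34 | 100010  (sole → essential)
  43 | 101011  (sole → essential)
  48 | -1-000  (sole → essential)
  54 | 11011-  (sole → essential)
  55 | 11011-  (sole → essential)
  56 | -1-000  (sole → essential)
Essential prime implicants: -00001, -1-000, 0-1100, 00-001, 0000-1, 011-11, 100010, 101011, 11011-
Petrick residual → 0-0001
Minimum SOP uses 10 PIs: b'c'd'e'f + bd'e'f' + a'c'd'e'f + a'cde'f' + a'b'd'e'f + a'b'c'd'f + a'bcef + ab'c'd'ef' + ab'cd'ef + abc'de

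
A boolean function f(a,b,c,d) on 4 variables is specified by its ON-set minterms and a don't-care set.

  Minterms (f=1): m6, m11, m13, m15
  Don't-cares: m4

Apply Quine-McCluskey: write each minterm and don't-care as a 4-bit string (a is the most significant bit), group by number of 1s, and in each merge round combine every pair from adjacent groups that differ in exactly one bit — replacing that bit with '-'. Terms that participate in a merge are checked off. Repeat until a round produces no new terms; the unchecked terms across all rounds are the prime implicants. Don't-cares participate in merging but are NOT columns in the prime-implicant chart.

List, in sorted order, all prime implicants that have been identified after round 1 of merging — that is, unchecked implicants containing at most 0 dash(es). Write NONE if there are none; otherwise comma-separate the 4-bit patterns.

NONE

size-2^0 implicants → 0100(✓)  0110(✓)  1011(✓)  1101(✓)  1111(✓)
size-2^1 implicants → 01-0  1-11  11-1
Unchecked terms (primes): 01-0, 1-11, 11-1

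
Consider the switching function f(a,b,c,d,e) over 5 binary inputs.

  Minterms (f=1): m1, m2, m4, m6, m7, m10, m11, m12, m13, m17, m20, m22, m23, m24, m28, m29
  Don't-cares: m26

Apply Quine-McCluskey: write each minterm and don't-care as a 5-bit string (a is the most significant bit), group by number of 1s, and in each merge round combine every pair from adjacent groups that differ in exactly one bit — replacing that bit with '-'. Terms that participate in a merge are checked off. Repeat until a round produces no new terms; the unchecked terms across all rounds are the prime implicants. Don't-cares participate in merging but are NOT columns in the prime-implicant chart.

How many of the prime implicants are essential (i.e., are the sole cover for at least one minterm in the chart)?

4

[col 0] 00001*, 00010*, 00100*, 00110*, 00111*, 01010*, 01011*, 01100*, 01101*, 10001*, 10100*, 10110*, 10111*, 11000*, 11010*, 11100*, 11101*
[col 1] -0001, -0100*, -0110*, -0111*, -1010, -1100*, -1101*, 0-010, 0-100*, 00-10, 001-0*, 0011-*, 0101-, 0110-*, 1-100*, 101-0*, 1011-*, 11-00, 110-0, 1110-*
[col 2] --100, -01-0, -011-, -110-
Prime implicants: --100, -0001, -01-0, -011-, -1010, -110-, 0-010, 00-10, 0101-, 11-00, 110-0
PI chart (minterm → PIs covering it):
  1 | -0001  (sole → essential)
  2 | 0-010,00-10
  4 | --100,-01-0
  6 | -01-0,-011-,00-10
  7 | -011-  (sole → essential)
  10 | -1010,0-010,0101-
  11 | 0101-  (sole → essential)
  12 | --100,-110-
  13 | -110-  (sole → essential)
  17 | -0001  (sole → essential)
  20 | --100,-01-0
  22 | -01-0,-011-
  23 | -011-  (sole → essential)
  24 | 11-00,110-0
  28 | --100,-110-,11-00
  29 | -110-  (sole → essential)
Essential prime implicants: -0001, -011-, -110-, 0101-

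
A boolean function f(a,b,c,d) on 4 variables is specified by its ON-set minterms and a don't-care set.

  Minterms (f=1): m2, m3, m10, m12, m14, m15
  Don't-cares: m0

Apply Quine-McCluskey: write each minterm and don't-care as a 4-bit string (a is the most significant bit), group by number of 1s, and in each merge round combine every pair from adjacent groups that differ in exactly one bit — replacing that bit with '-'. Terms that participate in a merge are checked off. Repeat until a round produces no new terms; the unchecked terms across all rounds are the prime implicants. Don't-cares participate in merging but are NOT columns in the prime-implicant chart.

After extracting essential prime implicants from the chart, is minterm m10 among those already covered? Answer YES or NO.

size-2^0 implicants → 0000(✓)  0010(✓)  0011(✓)  1010(✓)  1100(✓)  1110(✓)  1111(✓)
size-2^1 implicants → -010  00-0  001-  1-10  11-0  111-
Unchecked terms (primes): -010, 00-0, 001-, 1-10, 11-0, 111-
Minterm coverage:
  m2 ⊆ -010,00-0,001-
  m3 ⊆ 001- [E]
  m10 ⊆ -010,1-10
  m12 ⊆ 11-0 [E]
  m14 ⊆ 1-10,11-0,111-
  m15 ⊆ 111- [E]
E = {001-, 11-0, 111-}

NO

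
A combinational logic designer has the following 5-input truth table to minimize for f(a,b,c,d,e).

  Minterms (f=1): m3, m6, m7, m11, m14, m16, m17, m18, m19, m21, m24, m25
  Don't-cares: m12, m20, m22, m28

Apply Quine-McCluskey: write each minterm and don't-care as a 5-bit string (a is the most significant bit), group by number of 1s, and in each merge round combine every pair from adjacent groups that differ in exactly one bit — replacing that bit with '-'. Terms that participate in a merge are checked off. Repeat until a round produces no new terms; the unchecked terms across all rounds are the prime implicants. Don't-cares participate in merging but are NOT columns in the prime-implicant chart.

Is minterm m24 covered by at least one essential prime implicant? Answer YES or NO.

size-2^0 implicants → 00011(✓)  00110(✓)  00111(✓)  01011(✓)  01100(✓)  01110(✓)  10000(✓)  10001(✓)  10010(✓)  10011(✓)  10100(✓)  10101(✓)  10110(✓)  11000(✓)  11001(✓)  11100(✓)
size-2^1 implicants → -0011  -0110  -1100  0-011  0-110  00-11  0011-  011-0  1-000(✓)  1-001(✓)  1-100(✓)  10-00(✓)  10-01(✓)  10-10(✓)  100-0(✓)  100-1(✓)  1000-(✓)  1001-(✓)  101-0(✓)  1010-(✓)  11-00(✓)  1100-(✓)
size-2^2 implicants → 1--00  1-00-  10--0  10-0-  100--
Unchecked terms (primes): -0011, -0110, -1100, 0-011, 0-110, 00-11, 0011-, 011-0, 1--00, 1-00-, 10--0, 10-0-, 100--
Minterm coverage:
  m3 ⊆ -0011,0-011,00-11
  m6 ⊆ -0110,0-110,0011-
  m7 ⊆ 00-11,0011-
  m11 ⊆ 0-011 [E]
  m14 ⊆ 0-110,011-0
  m16 ⊆ 1--00,1-00-,10--0,10-0-,100--
  m17 ⊆ 1-00-,10-0-,100--
  m18 ⊆ 10--0,100--
  m19 ⊆ -0011,100--
  m21 ⊆ 10-0- [E]
  m24 ⊆ 1--00,1-00-
  m25 ⊆ 1-00- [E]
E = {0-011, 1-00-, 10-0-}

YES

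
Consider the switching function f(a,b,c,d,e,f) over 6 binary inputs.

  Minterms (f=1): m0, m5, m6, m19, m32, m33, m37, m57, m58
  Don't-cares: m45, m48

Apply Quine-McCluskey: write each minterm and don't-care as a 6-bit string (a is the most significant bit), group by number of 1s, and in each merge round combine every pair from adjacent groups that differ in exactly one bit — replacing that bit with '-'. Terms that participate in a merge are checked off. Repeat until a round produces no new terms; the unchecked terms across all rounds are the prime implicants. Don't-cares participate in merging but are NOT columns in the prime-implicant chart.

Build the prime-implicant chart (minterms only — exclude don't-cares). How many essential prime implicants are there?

6

[col 0] 000000*, 000101*, 000110, 010011, 100000*, 100001*, 100101*, 101101*, 110000*, 111001, 111010
[col 1] -00000, -00101, 1-0000, 10-101, 100-01, 10000-
Prime implicants: -00000, -00101, 000110, 010011, 1-0000, 10-101, 100-01, 10000-, 111001, 111010
PI chart (minterm → PIs covering it):
  0 | -00000  (sole → essential)
  5 | -00101  (sole → essential)
  6 | 000110  (sole → essential)
  19 | 010011  (sole → essential)
  32 | -00000,1-0000,10000-
  33 | 100-01,10000-
  37 | -00101,10-101,100-01
  57 | 111001  (sole → essential)
  58 | 111010  (sole → essential)
Essential prime implicants: -00000, -00101, 000110, 010011, 111001, 111010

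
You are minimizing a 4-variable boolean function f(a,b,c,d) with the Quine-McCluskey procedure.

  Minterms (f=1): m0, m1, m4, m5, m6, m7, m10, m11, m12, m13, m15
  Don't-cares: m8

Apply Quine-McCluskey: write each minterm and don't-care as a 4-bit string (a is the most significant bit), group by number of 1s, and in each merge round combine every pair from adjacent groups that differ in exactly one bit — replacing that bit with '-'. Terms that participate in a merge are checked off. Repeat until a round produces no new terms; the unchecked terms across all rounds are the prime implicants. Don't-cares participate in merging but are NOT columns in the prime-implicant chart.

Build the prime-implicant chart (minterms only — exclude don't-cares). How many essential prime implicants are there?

[col 0] 0000*, 0001*, 0100*, 0101*, 0110*, 0111*, 1000*, 1010*, 1011*, 1100*, 1101*, 1111*
[col 1] -000*, -100*, -101*, -111*, 0-00*, 0-01*, 000-*, 01-0*, 01-1*, 010-*, 011-*, 1-00*, 1-11, 10-0, 101-, 11-1*, 110-*
[col 2] --00, -1-1, -10-, 0-0-, 01--
Prime implicants: --00, -1-1, -10-, 0-0-, 01--, 1-11, 10-0, 101-
PI chart (minterm → PIs covering it):
  0 | --00,0-0-
  1 | 0-0-  (sole → essential)
  4 | --00,-10-,0-0-,01--
  5 | -1-1,-10-,0-0-,01--
  6 | 01--  (sole → essential)
  7 | -1-1,01--
  10 | 10-0,101-
  11 | 1-11,101-
  12 | --00,-10-
  13 | -1-1,-10-
  15 | -1-1,1-11
Essential prime implicants: 0-0-, 01--

2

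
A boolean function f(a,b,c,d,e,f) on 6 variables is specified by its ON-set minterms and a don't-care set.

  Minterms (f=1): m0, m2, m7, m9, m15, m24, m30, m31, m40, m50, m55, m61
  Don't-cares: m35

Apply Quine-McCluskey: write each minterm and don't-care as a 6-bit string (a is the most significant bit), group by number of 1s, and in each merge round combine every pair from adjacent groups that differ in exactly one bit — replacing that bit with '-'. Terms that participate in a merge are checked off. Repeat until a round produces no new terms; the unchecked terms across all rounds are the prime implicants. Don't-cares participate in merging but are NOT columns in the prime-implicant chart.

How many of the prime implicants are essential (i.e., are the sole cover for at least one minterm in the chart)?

Round 0: 000000✓ 000010✓ 000111✓ 001001 001111✓ 011000 011110✓ 011111✓ 100011 101000 110010 110111 111101
Round 1: 0-1111 00-111 0000-0 01111-
PIs = {0-1111, 00-111, 0000-0, 001001, 011000, 01111-, 100011, 101000, 110010, 110111, 111101}
Coverage chart:
  m0: 0000-0 ←essential
  m2: 0000-0 ←essential
  m7: 00-111 ←essential
  m9: 001001 ←essential
  m15: 0-1111,00-111
  m24: 011000 ←essential
  m30: 01111- ←essential
  m31: 0-1111,01111-
  m40: 101000 ←essential
  m50: 110010 ←essential
  m55: 110111 ←essential
  m61: 111101 ←essential
Essential: 00-111, 0000-0, 001001, 011000, 01111-, 101000, 110010, 110111, 111101

9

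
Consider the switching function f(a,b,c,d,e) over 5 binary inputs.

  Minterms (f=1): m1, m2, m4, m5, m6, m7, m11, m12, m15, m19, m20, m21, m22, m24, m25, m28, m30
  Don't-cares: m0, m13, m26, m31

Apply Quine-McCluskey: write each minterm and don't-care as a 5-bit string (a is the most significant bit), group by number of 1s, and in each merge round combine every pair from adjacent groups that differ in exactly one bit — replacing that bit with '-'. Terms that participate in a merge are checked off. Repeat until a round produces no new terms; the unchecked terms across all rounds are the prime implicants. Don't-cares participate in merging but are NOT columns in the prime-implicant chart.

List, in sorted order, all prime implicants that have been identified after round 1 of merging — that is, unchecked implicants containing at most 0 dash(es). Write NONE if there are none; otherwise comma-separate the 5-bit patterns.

10011

[col 0] 00000*, 00001*, 00010*, 00100*, 00101*, 00110*, 00111*, 01011*, 01100*, 01101*, 01111*, 10011, 10100*, 10101*, 10110*, 11000*, 11001*, 11010*, 11100*, 11110*, 11111*
[col 1] -0100*, -0101*, -0110*, -1100*, -1111, 0-100*, 0-101*, 0-111*, 00-00*, 00-01*, 00-10*, 000-0*, 0000-*, 001-0*, 001-1*, 0010-*, 0011-*, 01-11, 011-1*, 0110-*, 1-100*, 1-110*, 101-0*, 1010-*, 11-00*, 11-10*, 110-0*, 1100-, 111-0*, 1111-
[col 2] --100, -01-0, -010-, 0-1-1, 0-10-, 00--0, 00-0-, 001--, 1-1-0, 11--0
Prime implicants: --100, -01-0, -010-, -1111, 0-1-1, 0-10-, 00--0, 00-0-, 001--, 01-11, 1-1-0, 10011, 11--0, 1100-, 1111-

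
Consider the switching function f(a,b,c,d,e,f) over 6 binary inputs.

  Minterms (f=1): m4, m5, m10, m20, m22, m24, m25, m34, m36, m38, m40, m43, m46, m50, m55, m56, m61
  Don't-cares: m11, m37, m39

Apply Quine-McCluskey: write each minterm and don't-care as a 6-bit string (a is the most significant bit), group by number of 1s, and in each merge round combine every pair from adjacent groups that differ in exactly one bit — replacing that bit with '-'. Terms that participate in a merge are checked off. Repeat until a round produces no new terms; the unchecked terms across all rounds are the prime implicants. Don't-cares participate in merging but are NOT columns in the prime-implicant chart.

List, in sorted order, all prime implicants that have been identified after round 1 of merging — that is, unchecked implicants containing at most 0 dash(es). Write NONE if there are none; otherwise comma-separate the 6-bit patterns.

111101

Round 0: 000100✓ 000101✓ 001010✓ 001011✓ 010100✓ 010110✓ 011000✓ 011001✓ 100010✓ 100100✓ 100101✓ 100110✓ 100111✓ 101000✓ 101011✓ 101110✓ 110010✓ 110111✓ 111000✓ 111101
Round 1: -00100✓ -00101✓ -01011 -11000 0-0100 00010-✓ 00101- 0101-0 01100- 1-0010 1-0111 1-1000 10-110 100-10 1001-0✓ 1001-1✓ 10010-✓ 10011-✓
Round 2: -0010- 1001--
PIs = {-0010-, -01011, -11000, 0-0100, 00101-, 0101-0, 01100-, 1-0010, 1-0111, 1-1000, 10-110, 100-10, 1001--, 111101}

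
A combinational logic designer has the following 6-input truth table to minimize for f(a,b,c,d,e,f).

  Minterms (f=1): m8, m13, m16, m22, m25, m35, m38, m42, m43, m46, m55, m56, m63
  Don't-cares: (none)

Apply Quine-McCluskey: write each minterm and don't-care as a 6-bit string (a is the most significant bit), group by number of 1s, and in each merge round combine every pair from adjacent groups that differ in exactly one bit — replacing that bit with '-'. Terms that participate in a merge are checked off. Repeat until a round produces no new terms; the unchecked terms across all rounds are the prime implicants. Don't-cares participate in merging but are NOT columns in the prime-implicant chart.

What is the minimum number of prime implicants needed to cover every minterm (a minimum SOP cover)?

10

[col 0] 001000, 001101, 010000, 010110, 011001, 100011*, 100110*, 101010*, 101011*, 101110*, 110111*, 111000, 111111*
[col 1] 10-011, 10-110, 101-10, 10101-, 11-111
Prime implicants: 001000, 001101, 010000, 010110, 011001, 10-011, 10-110, 101-10, 10101-, 11-111, 111000
PI chart (minterm → PIs covering it):
  8 | 001000  (sole → essential)
  13 | 001101  (sole → essential)
  16 | 010000  (sole → essential)
  22 | 010110  (sole → essential)
  25 | 011001  (sole → essential)
  35 | 10-011  (sole → essential)
  38 | 10-110  (sole → essential)
  42 | 101-10,10101-
  43 | 10-011,10101-
  46 | 10-110,101-10
  55 | 11-111  (sole → essential)
  56 | 111000  (sole → essential)
  63 | 11-111  (sole → essential)
Essential prime implicants: 001000, 001101, 010000, 010110, 011001, 10-011, 10-110, 11-111, 111000
Petrick residual → 101-10
Minimum SOP uses 10 PIs: a'b'cd'e'f' + a'b'cde'f + a'bc'd'e'f' + a'bc'def' + a'bcd'e'f + ab'd'ef + ab'def' + ab'cef' + abdef + abcd'e'f'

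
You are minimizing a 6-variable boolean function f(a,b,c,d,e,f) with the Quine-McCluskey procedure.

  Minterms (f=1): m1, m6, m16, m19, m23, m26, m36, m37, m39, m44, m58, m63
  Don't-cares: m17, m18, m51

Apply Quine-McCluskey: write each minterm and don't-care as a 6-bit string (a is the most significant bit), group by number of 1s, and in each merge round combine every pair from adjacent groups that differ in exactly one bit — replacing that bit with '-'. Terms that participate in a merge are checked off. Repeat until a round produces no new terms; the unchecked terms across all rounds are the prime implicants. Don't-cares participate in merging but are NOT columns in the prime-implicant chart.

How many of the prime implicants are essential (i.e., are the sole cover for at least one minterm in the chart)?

8

Round 0: 000001✓ 000110 010000✓ 010001✓ 010010✓ 010011✓ 010111✓ 011010✓ 100100✓ 100101✓ 100111✓ 101100✓ 110011✓ 111010✓ 111111
Round 1: -10011 -11010 0-0001 01-010 010-11 0100-0✓ 0100-1✓ 01000-✓ 01001-✓ 10-100 1001-1 10010-
Round 2: 0100--
PIs = {-10011, -11010, 0-0001, 000110, 01-010, 010-11, 0100--, 10-100, 1001-1, 10010-, 111111}
Coverage chart:
  m1: 0-0001 ←essential
  m6: 000110 ←essential
  m16: 0100-- ←essential
  m19: -10011,010-11,0100--
  m23: 010-11 ←essential
  m26: -11010,01-010
  m36: 10-100,10010-
  m37: 1001-1,10010-
  m39: 1001-1 ←essential
  m44: 10-100 ←essential
  m58: -11010 ←essential
  m63: 111111 ←essential
Essential: -11010, 0-0001, 000110, 010-11, 0100--, 10-100, 1001-1, 111111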